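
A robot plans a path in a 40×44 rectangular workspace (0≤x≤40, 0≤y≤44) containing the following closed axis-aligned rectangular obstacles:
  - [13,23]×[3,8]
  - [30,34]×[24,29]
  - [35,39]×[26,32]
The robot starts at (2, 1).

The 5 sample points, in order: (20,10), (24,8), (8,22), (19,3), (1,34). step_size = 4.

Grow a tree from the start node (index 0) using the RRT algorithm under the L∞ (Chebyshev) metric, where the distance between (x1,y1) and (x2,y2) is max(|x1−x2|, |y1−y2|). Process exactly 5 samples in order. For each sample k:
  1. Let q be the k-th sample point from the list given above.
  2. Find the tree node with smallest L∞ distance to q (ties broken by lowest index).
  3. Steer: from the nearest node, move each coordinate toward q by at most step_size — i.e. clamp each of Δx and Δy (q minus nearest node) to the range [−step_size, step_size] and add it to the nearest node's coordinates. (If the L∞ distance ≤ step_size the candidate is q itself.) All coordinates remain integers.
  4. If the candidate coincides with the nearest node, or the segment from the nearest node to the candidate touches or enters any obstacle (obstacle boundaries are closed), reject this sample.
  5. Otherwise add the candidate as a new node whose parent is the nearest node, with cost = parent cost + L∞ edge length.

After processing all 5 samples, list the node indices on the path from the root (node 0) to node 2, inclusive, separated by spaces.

Path: 0 1 2

1. q=(20,10) nearest=0 d=18 new=(6,5) → add node 1 parent=0 cost=4
2. q=(24,8) nearest=1 d=18 new=(10,8) → add node 2 parent=1 cost=8
3. q=(8,22) nearest=2 d=14 new=(8,12) → add node 3 parent=2 cost=12
4. q=(19,3) nearest=2 d=9 new=(14,4) → blocked by [13,23]×[3,8], reject
5. q=(1,34) nearest=3 d=22 new=(4,16) → add node 4 parent=3 cost=16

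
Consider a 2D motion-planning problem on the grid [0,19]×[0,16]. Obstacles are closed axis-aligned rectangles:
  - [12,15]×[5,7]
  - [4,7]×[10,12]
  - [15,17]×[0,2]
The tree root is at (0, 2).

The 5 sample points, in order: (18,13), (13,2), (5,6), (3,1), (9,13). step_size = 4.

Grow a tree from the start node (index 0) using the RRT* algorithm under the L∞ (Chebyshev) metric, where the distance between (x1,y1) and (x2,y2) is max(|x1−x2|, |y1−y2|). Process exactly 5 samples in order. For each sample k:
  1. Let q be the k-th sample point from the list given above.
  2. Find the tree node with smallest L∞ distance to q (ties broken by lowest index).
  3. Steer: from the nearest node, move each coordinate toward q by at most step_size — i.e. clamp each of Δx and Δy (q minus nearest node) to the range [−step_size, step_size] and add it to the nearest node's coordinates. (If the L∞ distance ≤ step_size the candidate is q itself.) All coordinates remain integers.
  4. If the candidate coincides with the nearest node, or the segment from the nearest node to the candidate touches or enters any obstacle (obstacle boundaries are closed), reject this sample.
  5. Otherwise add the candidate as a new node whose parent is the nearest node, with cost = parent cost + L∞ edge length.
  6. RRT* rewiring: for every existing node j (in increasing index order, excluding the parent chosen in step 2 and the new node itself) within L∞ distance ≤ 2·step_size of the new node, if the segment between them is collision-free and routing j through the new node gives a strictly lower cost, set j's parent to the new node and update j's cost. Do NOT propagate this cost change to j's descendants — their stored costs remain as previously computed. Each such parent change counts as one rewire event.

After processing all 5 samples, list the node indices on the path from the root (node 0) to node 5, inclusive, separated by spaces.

1. q=(18,13) nearest=0 d=18 new=(4,6) → add node 1 parent=0 cost=4
2. q=(13,2) nearest=1 d=9 new=(8,2) → add node 2 parent=1 cost=8
3. q=(5,6) nearest=1 d=1 new=(5,6) → add node 3 parent=1 cost=5
4. q=(3,1) nearest=0 d=3 new=(3,1) → add node 4 parent=0 cost=3
5. q=(9,13) nearest=1 d=7 new=(8,10) → add node 5 parent=1 cost=8

Path: 0 1 5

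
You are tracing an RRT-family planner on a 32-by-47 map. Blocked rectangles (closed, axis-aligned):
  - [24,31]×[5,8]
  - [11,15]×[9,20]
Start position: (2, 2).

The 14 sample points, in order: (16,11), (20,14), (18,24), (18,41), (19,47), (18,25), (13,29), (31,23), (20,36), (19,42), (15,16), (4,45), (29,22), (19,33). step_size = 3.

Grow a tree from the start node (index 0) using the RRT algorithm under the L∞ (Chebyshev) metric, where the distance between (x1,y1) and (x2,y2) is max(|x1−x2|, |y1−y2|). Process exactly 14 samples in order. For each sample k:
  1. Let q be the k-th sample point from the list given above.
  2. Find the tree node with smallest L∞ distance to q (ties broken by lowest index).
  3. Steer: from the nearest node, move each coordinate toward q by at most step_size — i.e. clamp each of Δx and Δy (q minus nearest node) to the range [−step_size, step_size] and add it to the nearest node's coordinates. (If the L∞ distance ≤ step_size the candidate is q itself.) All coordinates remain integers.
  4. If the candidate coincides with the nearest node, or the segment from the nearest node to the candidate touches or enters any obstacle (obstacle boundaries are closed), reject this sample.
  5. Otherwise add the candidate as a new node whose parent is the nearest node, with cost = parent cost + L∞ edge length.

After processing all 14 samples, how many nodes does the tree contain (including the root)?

Node count: 5

1. q=(16,11) nearest=0 d=14 new=(5,5) → add node 1 parent=0 cost=3
2. q=(20,14) nearest=1 d=15 new=(8,8) → add node 2 parent=1 cost=6
3. q=(18,24) nearest=2 d=16 new=(11,11) → blocked by [11,15]×[9,20], reject
4. q=(18,41) nearest=2 d=33 new=(11,11) → blocked by [11,15]×[9,20], reject
5. q=(19,47) nearest=2 d=39 new=(11,11) → blocked by [11,15]×[9,20], reject
6. q=(18,25) nearest=2 d=17 new=(11,11) → blocked by [11,15]×[9,20], reject
7. q=(13,29) nearest=2 d=21 new=(11,11) → blocked by [11,15]×[9,20], reject
8. q=(31,23) nearest=2 d=23 new=(11,11) → blocked by [11,15]×[9,20], reject
9. q=(20,36) nearest=2 d=28 new=(11,11) → blocked by [11,15]×[9,20], reject
10. q=(19,42) nearest=2 d=34 new=(11,11) → blocked by [11,15]×[9,20], reject
11. q=(15,16) nearest=2 d=8 new=(11,11) → blocked by [11,15]×[9,20], reject
12. q=(4,45) nearest=2 d=37 new=(5,11) → add node 3 parent=2 cost=9
13. q=(29,22) nearest=2 d=21 new=(11,11) → blocked by [11,15]×[9,20], reject
14. q=(19,33) nearest=3 d=22 new=(8,14) → add node 4 parent=3 cost=12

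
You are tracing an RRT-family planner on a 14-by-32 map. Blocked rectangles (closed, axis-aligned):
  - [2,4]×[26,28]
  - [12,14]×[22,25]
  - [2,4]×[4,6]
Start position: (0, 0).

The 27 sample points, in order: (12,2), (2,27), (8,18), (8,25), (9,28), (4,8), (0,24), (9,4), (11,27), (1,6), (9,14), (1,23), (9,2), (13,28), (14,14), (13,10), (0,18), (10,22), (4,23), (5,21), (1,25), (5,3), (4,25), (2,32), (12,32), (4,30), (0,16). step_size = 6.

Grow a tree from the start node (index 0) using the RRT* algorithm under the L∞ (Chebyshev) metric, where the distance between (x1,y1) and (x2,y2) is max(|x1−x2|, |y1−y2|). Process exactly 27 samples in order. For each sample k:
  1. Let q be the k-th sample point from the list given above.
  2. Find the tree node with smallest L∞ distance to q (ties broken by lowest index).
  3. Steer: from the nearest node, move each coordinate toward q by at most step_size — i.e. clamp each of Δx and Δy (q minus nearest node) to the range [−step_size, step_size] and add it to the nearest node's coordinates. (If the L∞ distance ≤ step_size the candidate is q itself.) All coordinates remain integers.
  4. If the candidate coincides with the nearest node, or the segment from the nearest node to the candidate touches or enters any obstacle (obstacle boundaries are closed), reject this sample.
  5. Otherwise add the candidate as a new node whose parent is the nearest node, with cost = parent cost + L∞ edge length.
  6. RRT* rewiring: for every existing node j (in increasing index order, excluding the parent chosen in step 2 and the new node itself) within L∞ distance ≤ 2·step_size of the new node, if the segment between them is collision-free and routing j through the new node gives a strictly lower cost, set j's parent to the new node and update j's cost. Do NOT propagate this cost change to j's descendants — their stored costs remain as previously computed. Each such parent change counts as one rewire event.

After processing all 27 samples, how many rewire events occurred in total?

Rewire events: 7

1. q=(12,2) nearest=0 d=12 new=(6,2) → add node 1 parent=0 cost=6
2. q=(2,27) nearest=1 d=25 new=(2,8) → blocked by [2,4]×[4,6], reject
3. q=(8,18) nearest=1 d=16 new=(8,8) → add node 2 parent=1 cost=12
4. q=(8,25) nearest=2 d=17 new=(8,14) → add node 3 parent=2 cost=18
5. q=(9,28) nearest=3 d=14 new=(9,20) → add node 4 parent=3 cost=24
6. q=(4,8) nearest=2 d=4 new=(4,8) → add node 5 parent=2 cost=16
7. q=(0,24) nearest=4 d=9 new=(3,24) → add node 6 parent=4 cost=30
8. q=(9,4) nearest=1 d=3 new=(9,4) → add node 7 parent=1 cost=9; rewire 5→7 (14<16)
9. q=(11,27) nearest=4 d=7 new=(11,26) → add node 8 parent=4 cost=30
10. q=(1,6) nearest=5 d=3 new=(1,6) → add node 9 parent=5 cost=17
11. q=(9,14) nearest=3 d=1 new=(9,14) → add node 10 parent=3 cost=19; rewire 6→10 (29<30)
12. q=(1,23) nearest=6 d=2 new=(1,23) → add node 11 parent=6 cost=31
13. q=(9,2) nearest=7 d=2 new=(9,2) → add node 12 parent=7 cost=11
14. q=(13,28) nearest=8 d=2 new=(13,28) → add node 13 parent=8 cost=32
15. q=(14,14) nearest=10 d=5 new=(14,14) → add node 14 parent=10 cost=24
16. q=(13,10) nearest=10 d=4 new=(13,10) → add node 15 parent=10 cost=23
17. q=(0,18) nearest=11 d=5 new=(0,18) → add node 16 parent=11 cost=36
18. q=(10,22) nearest=4 d=2 new=(10,22) → add node 17 parent=4 cost=26
19. q=(4,23) nearest=6 d=1 new=(4,23) → add node 18 parent=6 cost=30; rewire 16→18 (35<36)
20. q=(5,21) nearest=18 d=2 new=(5,21) → add node 19 parent=18 cost=32
21. q=(1,25) nearest=6 d=2 new=(1,25) → add node 20 parent=6 cost=31
22. q=(5,3) nearest=1 d=1 new=(5,3) → add node 21 parent=1 cost=7; rewire 5→21 (12<14); rewire 10→21 (18<19); rewire 14→21 (18<24); rewire 15→21 (15<23)
23. q=(4,25) nearest=6 d=1 new=(4,25) → add node 22 parent=6 cost=30
24. q=(2,32) nearest=20 d=7 new=(2,31) → add node 23 parent=20 cost=37
25. q=(12,32) nearest=13 d=4 new=(12,32) → add node 24 parent=13 cost=36
26. q=(4,30) nearest=23 d=2 new=(4,30) → add node 25 parent=23 cost=39
27. q=(0,16) nearest=16 d=2 new=(0,16) → add node 26 parent=16 cost=37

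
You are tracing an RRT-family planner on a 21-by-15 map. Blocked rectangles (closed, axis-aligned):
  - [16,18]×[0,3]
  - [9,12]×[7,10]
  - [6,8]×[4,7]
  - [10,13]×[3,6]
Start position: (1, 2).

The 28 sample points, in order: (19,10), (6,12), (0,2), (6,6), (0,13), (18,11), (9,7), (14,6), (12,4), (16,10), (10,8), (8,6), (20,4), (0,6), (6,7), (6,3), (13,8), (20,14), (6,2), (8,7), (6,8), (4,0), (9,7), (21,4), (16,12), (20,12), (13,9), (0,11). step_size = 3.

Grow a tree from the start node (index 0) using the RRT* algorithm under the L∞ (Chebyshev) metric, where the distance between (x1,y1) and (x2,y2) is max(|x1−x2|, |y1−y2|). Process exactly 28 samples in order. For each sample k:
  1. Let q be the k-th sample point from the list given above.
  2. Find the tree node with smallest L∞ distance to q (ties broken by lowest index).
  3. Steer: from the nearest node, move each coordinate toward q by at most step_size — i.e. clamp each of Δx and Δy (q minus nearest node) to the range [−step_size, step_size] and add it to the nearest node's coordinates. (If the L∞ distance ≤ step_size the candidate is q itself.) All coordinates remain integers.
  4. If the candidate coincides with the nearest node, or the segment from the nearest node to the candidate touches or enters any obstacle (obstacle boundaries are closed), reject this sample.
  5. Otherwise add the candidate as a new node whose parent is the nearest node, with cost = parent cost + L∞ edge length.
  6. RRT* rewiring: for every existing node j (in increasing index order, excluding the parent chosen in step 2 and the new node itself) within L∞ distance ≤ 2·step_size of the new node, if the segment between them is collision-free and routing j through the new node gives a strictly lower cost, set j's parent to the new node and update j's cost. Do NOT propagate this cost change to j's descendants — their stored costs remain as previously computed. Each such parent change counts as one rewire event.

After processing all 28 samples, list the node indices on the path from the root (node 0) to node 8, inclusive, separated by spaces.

1. q=(19,10) nearest=0 d=18 new=(4,5) → add node 1 parent=0 cost=3
2. q=(6,12) nearest=1 d=7 new=(6,8) → add node 2 parent=1 cost=6
3. q=(0,2) nearest=0 d=1 new=(0,2) → add node 3 parent=0 cost=1
4. q=(6,6) nearest=1 d=2 new=(6,6) → blocked by [6,8]×[4,7], reject
5. q=(0,13) nearest=2 d=6 new=(3,11) → add node 4 parent=2 cost=9
6. q=(18,11) nearest=2 d=12 new=(9,11) → add node 5 parent=2 cost=9
7. q=(9,7) nearest=2 d=3 new=(9,7) → blocked by [9,12]×[7,10], reject
8. q=(14,6) nearest=5 d=5 new=(12,8) → blocked by [9,12]×[7,10], reject
9. q=(12,4) nearest=2 d=6 new=(9,5) → blocked by [6,8]×[4,7], reject
10. q=(16,10) nearest=5 d=7 new=(12,10) → blocked by [9,12]×[7,10], reject
11. q=(10,8) nearest=5 d=3 new=(10,8) → blocked by [9,12]×[7,10], reject
12. q=(8,6) nearest=2 d=2 new=(8,6) → blocked by [6,8]×[4,7], reject
13. q=(20,4) nearest=5 d=11 new=(12,8) → blocked by [9,12]×[7,10], reject
14. q=(0,6) nearest=0 d=4 new=(0,5) → add node 6 parent=0 cost=3
15. q=(6,7) nearest=2 d=1 new=(6,7) → blocked by [6,8]×[4,7], reject
16. q=(6,3) nearest=1 d=2 new=(6,3) → add node 7 parent=1 cost=5
17. q=(13,8) nearest=5 d=4 new=(12,8) → blocked by [9,12]×[7,10], reject
18. q=(20,14) nearest=5 d=11 new=(12,14) → add node 8 parent=5 cost=12
19. q=(6,2) nearest=7 d=1 new=(6,2) → add node 9 parent=7 cost=6
20. q=(8,7) nearest=2 d=2 new=(8,7) → blocked by [6,8]×[4,7], reject
21. q=(6,8) nearest=2 d=0 → coincident, reject
22. q=(4,0) nearest=9 d=2 new=(4,0) → add node 10 parent=9 cost=8
23. q=(9,7) nearest=2 d=3 new=(9,7) → blocked by [9,12]×[7,10], reject
24. q=(21,4) nearest=8 d=10 new=(15,11) → add node 11 parent=8 cost=15
25. q=(16,12) nearest=11 d=1 new=(16,12) → add node 12 parent=11 cost=16
26. q=(20,12) nearest=12 d=4 new=(19,12) → add node 13 parent=12 cost=19
27. q=(13,9) nearest=11 d=2 new=(13,9) → add node 14 parent=11 cost=17
28. q=(0,11) nearest=4 d=3 new=(0,11) → add node 15 parent=4 cost=12

Path: 0 1 2 5 8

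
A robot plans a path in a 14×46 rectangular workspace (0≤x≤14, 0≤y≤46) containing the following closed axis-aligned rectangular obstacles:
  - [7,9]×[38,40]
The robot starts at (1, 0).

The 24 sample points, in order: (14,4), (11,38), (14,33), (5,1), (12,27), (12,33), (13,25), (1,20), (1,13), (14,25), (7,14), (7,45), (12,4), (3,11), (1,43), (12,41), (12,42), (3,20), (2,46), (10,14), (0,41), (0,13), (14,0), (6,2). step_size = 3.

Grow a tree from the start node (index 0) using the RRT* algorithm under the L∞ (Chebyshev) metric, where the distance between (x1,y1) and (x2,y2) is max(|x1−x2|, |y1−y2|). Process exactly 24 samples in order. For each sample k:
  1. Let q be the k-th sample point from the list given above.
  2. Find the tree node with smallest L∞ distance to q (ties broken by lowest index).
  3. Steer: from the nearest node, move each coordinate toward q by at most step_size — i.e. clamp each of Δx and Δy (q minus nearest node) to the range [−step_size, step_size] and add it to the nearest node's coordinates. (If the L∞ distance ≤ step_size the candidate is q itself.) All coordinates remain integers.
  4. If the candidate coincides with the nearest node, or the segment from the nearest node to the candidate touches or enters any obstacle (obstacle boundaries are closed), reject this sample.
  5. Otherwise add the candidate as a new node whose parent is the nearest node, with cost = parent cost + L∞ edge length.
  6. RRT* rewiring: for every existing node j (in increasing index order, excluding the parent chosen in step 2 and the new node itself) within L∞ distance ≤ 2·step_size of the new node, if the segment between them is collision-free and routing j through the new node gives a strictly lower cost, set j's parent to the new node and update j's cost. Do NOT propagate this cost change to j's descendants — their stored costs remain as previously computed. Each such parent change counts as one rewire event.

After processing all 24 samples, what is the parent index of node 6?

Parent of node 6: 5

1. q=(14,4) nearest=0 d=13 new=(4,3) → add node 1 parent=0 cost=3
2. q=(11,38) nearest=1 d=35 new=(7,6) → add node 2 parent=1 cost=6
3. q=(14,33) nearest=2 d=27 new=(10,9) → add node 3 parent=2 cost=9
4. q=(5,1) nearest=1 d=2 new=(5,1) → add node 4 parent=1 cost=5
5. q=(12,27) nearest=3 d=18 new=(12,12) → add node 5 parent=3 cost=12
6. q=(12,33) nearest=5 d=21 new=(12,15) → add node 6 parent=5 cost=15
7. q=(13,25) nearest=6 d=10 new=(13,18) → add node 7 parent=6 cost=18
8. q=(1,20) nearest=3 d=11 new=(7,12) → add node 8 parent=3 cost=12
9. q=(1,13) nearest=8 d=6 new=(4,13) → add node 9 parent=8 cost=15
10. q=(14,25) nearest=7 d=7 new=(14,21) → add node 10 parent=7 cost=21
11. q=(7,14) nearest=8 d=2 new=(7,14) → add node 11 parent=8 cost=14
12. q=(7,45) nearest=10 d=24 new=(11,24) → add node 12 parent=10 cost=24
13. q=(12,4) nearest=2 d=5 new=(10,4) → add node 13 parent=2 cost=9
14. q=(3,11) nearest=9 d=2 new=(3,11) → add node 14 parent=9 cost=17
15. q=(1,43) nearest=12 d=19 new=(8,27) → add node 15 parent=12 cost=27
16. q=(12,41) nearest=15 d=14 new=(11,30) → add node 16 parent=15 cost=30
17. q=(12,42) nearest=16 d=12 new=(12,33) → add node 17 parent=16 cost=33
18. q=(3,20) nearest=11 d=6 new=(4,17) → add node 18 parent=11 cost=17
19. q=(2,46) nearest=17 d=13 new=(9,36) → add node 19 parent=17 cost=36
20. q=(10,14) nearest=5 d=2 new=(10,14) → add node 20 parent=5 cost=14
21. q=(0,41) nearest=19 d=9 new=(6,39) → blocked by [7,9]×[38,40], reject
22. q=(0,13) nearest=14 d=3 new=(0,13) → add node 21 parent=14 cost=20
23. q=(14,0) nearest=13 d=4 new=(13,1) → add node 22 parent=13 cost=12
24. q=(6,2) nearest=4 d=1 new=(6,2) → add node 23 parent=4 cost=6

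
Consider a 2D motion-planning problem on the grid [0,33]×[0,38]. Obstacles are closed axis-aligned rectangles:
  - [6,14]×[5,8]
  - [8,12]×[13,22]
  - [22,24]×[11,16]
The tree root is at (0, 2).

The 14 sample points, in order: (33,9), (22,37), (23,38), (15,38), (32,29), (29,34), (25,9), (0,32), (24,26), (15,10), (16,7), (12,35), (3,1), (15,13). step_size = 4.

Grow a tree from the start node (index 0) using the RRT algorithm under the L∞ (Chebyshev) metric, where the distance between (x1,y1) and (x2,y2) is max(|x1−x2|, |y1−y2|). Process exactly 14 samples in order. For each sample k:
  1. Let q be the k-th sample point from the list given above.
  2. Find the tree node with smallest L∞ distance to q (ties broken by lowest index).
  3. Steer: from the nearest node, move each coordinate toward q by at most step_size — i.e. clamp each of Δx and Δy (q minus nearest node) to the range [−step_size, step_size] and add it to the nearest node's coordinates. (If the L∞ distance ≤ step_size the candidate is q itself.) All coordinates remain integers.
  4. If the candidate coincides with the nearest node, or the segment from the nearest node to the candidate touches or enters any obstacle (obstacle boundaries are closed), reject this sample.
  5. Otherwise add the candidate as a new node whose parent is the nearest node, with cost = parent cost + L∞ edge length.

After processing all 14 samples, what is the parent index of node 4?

1. q=(33,9) nearest=0 d=33 new=(4,6) → add node 1 parent=0 cost=4
2. q=(22,37) nearest=1 d=31 new=(8,10) → blocked by [6,14]×[5,8], reject
3. q=(23,38) nearest=1 d=32 new=(8,10) → blocked by [6,14]×[5,8], reject
4. q=(15,38) nearest=1 d=32 new=(8,10) → blocked by [6,14]×[5,8], reject
5. q=(32,29) nearest=1 d=28 new=(8,10) → blocked by [6,14]×[5,8], reject
6. q=(29,34) nearest=1 d=28 new=(8,10) → blocked by [6,14]×[5,8], reject
7. q=(25,9) nearest=1 d=21 new=(8,9) → blocked by [6,14]×[5,8], reject
8. q=(0,32) nearest=1 d=26 new=(0,10) → add node 2 parent=1 cost=8
9. q=(24,26) nearest=1 d=20 new=(8,10) → blocked by [6,14]×[5,8], reject
10. q=(15,10) nearest=1 d=11 new=(8,10) → blocked by [6,14]×[5,8], reject
11. q=(16,7) nearest=1 d=12 new=(8,7) → blocked by [6,14]×[5,8], reject
12. q=(12,35) nearest=2 d=25 new=(4,14) → add node 3 parent=2 cost=12
13. q=(3,1) nearest=0 d=3 new=(3,1) → add node 4 parent=0 cost=3
14. q=(15,13) nearest=1 d=11 new=(8,10) → blocked by [6,14]×[5,8], reject

Parent of node 4: 0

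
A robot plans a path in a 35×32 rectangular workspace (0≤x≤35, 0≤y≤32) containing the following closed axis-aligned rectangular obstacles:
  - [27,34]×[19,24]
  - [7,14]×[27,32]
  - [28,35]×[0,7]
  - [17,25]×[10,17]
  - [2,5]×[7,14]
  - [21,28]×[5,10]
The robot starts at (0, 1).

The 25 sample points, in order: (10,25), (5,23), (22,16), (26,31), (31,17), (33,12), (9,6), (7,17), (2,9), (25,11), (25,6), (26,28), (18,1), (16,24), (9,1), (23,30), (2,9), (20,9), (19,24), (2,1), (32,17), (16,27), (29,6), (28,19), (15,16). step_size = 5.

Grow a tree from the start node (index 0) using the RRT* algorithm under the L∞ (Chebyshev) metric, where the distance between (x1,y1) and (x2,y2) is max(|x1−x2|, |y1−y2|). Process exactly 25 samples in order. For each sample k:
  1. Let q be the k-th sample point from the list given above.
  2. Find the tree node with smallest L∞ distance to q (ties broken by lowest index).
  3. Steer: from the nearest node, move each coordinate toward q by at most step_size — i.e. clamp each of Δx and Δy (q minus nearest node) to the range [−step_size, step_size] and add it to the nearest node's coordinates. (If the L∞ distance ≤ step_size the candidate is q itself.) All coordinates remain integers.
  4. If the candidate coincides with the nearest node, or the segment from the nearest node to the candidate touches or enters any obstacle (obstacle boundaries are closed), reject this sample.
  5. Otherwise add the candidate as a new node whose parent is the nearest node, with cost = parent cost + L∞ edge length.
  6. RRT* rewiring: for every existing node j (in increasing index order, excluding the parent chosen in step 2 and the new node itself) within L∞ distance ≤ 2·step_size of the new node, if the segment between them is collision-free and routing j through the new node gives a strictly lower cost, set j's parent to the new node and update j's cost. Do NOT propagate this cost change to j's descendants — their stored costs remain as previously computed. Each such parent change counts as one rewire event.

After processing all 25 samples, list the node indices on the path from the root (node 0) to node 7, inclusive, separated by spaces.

1. q=(10,25) nearest=0 d=24 new=(5,6) → add node 1 parent=0 cost=5
2. q=(5,23) nearest=1 d=17 new=(5,11) → blocked by [2,5]×[7,14], reject
3. q=(22,16) nearest=1 d=17 new=(10,11) → add node 2 parent=1 cost=10
4. q=(26,31) nearest=2 d=20 new=(15,16) → add node 3 parent=2 cost=15
5. q=(31,17) nearest=3 d=16 new=(20,17) → blocked by [17,25]×[10,17], reject
6. q=(33,12) nearest=3 d=18 new=(20,12) → blocked by [17,25]×[10,17], reject
7. q=(9,6) nearest=1 d=4 new=(9,6) → add node 4 parent=1 cost=9
8. q=(7,17) nearest=2 d=6 new=(7,16) → add node 5 parent=2 cost=15
9. q=(2,9) nearest=1 d=3 new=(2,9) → blocked by [2,5]×[7,14], reject
10. q=(25,11) nearest=3 d=10 new=(20,11) → blocked by [17,25]×[10,17], reject
11. q=(25,6) nearest=3 d=10 new=(20,11) → blocked by [17,25]×[10,17], reject
12. q=(26,28) nearest=3 d=12 new=(20,21) → add node 6 parent=3 cost=20
13. q=(18,1) nearest=4 d=9 new=(14,1) → add node 7 parent=4 cost=14
14. q=(16,24) nearest=6 d=4 new=(16,24) → add node 8 parent=6 cost=24
15. q=(9,1) nearest=1 d=5 new=(9,1) → add node 9 parent=1 cost=10
16. q=(23,30) nearest=8 d=7 new=(21,29) → add node 10 parent=8 cost=29
17. q=(2,9) nearest=1 d=3 new=(2,9) → blocked by [2,5]×[7,14], reject
18. q=(20,9) nearest=3 d=7 new=(20,11) → blocked by [17,25]×[10,17], reject
19. q=(19,24) nearest=6 d=3 new=(19,24) → add node 11 parent=6 cost=23; rewire 10→11 (28<29)
20. q=(2,1) nearest=0 d=2 new=(2,1) → add node 12 parent=0 cost=2; rewire 9→12 (9<10)
21. q=(32,17) nearest=6 d=12 new=(25,17) → blocked by [17,25]×[10,17], reject
22. q=(16,27) nearest=8 d=3 new=(16,27) → add node 13 parent=8 cost=27
23. q=(29,6) nearest=3 d=14 new=(20,11) → blocked by [17,25]×[10,17], reject
24. q=(28,19) nearest=6 d=8 new=(25,19) → add node 14 parent=6 cost=25
25. q=(15,16) nearest=3 d=0 → coincident, reject

Path: 0 1 4 7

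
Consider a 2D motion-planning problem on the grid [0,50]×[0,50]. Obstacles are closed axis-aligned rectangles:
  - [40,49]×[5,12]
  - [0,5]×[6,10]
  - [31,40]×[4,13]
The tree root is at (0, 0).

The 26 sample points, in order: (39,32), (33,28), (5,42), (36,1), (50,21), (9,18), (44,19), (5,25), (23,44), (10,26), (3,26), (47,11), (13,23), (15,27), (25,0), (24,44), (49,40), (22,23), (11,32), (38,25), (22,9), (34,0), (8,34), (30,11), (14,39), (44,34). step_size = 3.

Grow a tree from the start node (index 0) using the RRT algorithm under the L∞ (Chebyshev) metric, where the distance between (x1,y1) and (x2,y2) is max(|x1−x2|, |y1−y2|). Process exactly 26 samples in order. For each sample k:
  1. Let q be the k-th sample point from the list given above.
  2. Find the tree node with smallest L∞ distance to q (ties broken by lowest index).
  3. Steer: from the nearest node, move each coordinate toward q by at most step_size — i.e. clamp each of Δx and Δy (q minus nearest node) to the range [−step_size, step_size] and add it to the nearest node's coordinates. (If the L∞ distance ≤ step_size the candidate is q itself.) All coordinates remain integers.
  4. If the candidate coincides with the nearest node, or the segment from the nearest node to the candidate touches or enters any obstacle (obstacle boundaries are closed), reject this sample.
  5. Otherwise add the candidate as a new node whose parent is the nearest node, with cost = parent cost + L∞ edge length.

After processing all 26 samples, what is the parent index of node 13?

1. q=(39,32) nearest=0 d=39 new=(3,3) → add node 1 parent=0 cost=3
2. q=(33,28) nearest=1 d=30 new=(6,6) → add node 2 parent=1 cost=6
3. q=(5,42) nearest=2 d=36 new=(5,9) → blocked by [0,5]×[6,10], reject
4. q=(36,1) nearest=2 d=30 new=(9,3) → add node 3 parent=2 cost=9
5. q=(50,21) nearest=3 d=41 new=(12,6) → add node 4 parent=3 cost=12
6. q=(9,18) nearest=2 d=12 new=(9,9) → add node 5 parent=2 cost=9
7. q=(44,19) nearest=4 d=32 new=(15,9) → add node 6 parent=4 cost=15
8. q=(5,25) nearest=5 d=16 new=(6,12) → add node 7 parent=5 cost=12
9. q=(23,44) nearest=7 d=32 new=(9,15) → add node 8 parent=7 cost=15
10. q=(10,26) nearest=8 d=11 new=(10,18) → add node 9 parent=8 cost=18
11. q=(3,26) nearest=9 d=8 new=(7,21) → add node 10 parent=9 cost=21
12. q=(47,11) nearest=6 d=32 new=(18,11) → add node 11 parent=6 cost=18
13. q=(13,23) nearest=9 d=5 new=(13,21) → add node 12 parent=9 cost=21
14. q=(15,27) nearest=12 d=6 new=(15,24) → add node 13 parent=12 cost=24
15. q=(25,0) nearest=6 d=10 new=(18,6) → add node 14 parent=6 cost=18
16. q=(24,44) nearest=13 d=20 new=(18,27) → add node 15 parent=13 cost=27
17. q=(49,40) nearest=11 d=31 new=(21,14) → add node 16 parent=11 cost=21
18. q=(22,23) nearest=15 d=4 new=(21,24) → add node 17 parent=15 cost=30
19. q=(11,32) nearest=15 d=7 new=(15,30) → add node 18 parent=15 cost=30
20. q=(38,25) nearest=16 d=17 new=(24,17) → add node 19 parent=16 cost=24
21. q=(22,9) nearest=11 d=4 new=(21,9) → add node 20 parent=11 cost=21
22. q=(34,0) nearest=20 d=13 new=(24,6) → add node 21 parent=20 cost=24
23. q=(8,34) nearest=18 d=7 new=(12,33) → add node 22 parent=18 cost=33
24. q=(30,11) nearest=19 d=6 new=(27,14) → add node 23 parent=19 cost=27
25. q=(14,39) nearest=22 d=6 new=(14,36) → add node 24 parent=22 cost=36
26. q=(44,34) nearest=19 d=20 new=(27,20) → add node 25 parent=19 cost=27

Parent of node 13: 12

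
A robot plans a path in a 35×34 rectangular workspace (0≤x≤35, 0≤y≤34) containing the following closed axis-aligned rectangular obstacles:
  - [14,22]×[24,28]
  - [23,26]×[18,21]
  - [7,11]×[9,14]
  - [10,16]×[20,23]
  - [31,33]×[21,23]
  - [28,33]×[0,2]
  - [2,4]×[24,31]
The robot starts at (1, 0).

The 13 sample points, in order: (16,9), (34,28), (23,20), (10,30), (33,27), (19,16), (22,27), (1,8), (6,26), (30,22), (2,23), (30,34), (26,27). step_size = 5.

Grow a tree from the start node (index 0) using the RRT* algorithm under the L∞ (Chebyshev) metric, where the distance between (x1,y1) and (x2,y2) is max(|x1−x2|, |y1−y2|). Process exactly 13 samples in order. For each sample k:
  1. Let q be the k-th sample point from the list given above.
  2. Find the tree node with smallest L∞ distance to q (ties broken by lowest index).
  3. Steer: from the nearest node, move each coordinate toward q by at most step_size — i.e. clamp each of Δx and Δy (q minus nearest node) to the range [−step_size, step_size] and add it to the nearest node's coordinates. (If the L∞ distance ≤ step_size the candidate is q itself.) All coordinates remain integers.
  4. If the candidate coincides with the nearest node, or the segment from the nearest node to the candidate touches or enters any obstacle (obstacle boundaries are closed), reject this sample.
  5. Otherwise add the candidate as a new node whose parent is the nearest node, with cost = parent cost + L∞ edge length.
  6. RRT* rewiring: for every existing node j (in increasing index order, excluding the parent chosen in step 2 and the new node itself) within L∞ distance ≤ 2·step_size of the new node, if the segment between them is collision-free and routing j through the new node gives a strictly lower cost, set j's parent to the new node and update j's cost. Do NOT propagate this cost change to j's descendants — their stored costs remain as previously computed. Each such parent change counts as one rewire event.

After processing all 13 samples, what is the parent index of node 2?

1. q=(16,9) nearest=0 d=15 new=(6,5) → add node 1 parent=0 cost=5
2. q=(34,28) nearest=1 d=28 new=(11,10) → blocked by [7,11]×[9,14], reject
3. q=(23,20) nearest=1 d=17 new=(11,10) → blocked by [7,11]×[9,14], reject
4. q=(10,30) nearest=1 d=25 new=(10,10) → blocked by [7,11]×[9,14], reject
5. q=(33,27) nearest=1 d=27 new=(11,10) → blocked by [7,11]×[9,14], reject
6. q=(19,16) nearest=1 d=13 new=(11,10) → blocked by [7,11]×[9,14], reject
7. q=(22,27) nearest=1 d=22 new=(11,10) → blocked by [7,11]×[9,14], reject
8. q=(1,8) nearest=1 d=5 new=(1,8) → add node 2 parent=1 cost=10
9. q=(6,26) nearest=2 d=18 new=(6,13) → add node 3 parent=2 cost=15
10. q=(30,22) nearest=1 d=24 new=(11,10) → blocked by [7,11]×[9,14], reject
11. q=(2,23) nearest=3 d=10 new=(2,18) → add node 4 parent=3 cost=20
12. q=(30,34) nearest=3 d=24 new=(11,18) → blocked by [7,11]×[9,14], reject
13. q=(26,27) nearest=3 d=20 new=(11,18) → blocked by [7,11]×[9,14], reject

Parent of node 2: 1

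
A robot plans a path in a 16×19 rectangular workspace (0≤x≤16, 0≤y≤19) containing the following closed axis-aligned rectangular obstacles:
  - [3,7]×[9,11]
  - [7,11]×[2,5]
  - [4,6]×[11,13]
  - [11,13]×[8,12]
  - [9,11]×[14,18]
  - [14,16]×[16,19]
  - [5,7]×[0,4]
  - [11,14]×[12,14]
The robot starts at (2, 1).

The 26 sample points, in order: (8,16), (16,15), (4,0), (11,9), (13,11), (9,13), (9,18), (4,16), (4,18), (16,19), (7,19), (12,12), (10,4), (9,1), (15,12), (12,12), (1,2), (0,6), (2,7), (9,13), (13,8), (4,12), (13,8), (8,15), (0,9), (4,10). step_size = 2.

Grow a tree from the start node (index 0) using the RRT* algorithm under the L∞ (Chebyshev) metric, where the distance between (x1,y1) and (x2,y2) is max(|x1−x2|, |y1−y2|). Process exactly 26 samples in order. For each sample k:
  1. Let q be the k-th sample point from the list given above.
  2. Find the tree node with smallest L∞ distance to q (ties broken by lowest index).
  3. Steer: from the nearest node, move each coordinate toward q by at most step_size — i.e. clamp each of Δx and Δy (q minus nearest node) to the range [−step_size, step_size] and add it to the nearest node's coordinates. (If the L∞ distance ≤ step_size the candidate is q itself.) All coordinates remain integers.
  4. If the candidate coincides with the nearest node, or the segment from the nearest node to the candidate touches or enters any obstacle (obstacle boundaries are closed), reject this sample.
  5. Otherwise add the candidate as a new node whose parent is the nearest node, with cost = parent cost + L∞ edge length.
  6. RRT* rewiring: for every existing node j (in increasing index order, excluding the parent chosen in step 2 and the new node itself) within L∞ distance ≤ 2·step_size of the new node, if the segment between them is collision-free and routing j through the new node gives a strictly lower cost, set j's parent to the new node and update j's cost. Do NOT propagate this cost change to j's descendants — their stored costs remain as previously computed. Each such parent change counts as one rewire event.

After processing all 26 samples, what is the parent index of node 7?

1. q=(8,16) nearest=0 d=15 new=(4,3) → add node 1 parent=0 cost=2
2. q=(16,15) nearest=1 d=12 new=(6,5) → blocked by [5,7]×[0,4], reject
3. q=(4,0) nearest=0 d=2 new=(4,0) → add node 2 parent=0 cost=2
4. q=(11,9) nearest=1 d=7 new=(6,5) → blocked by [5,7]×[0,4], reject
5. q=(13,11) nearest=1 d=9 new=(6,5) → blocked by [5,7]×[0,4], reject
6. q=(9,13) nearest=1 d=10 new=(6,5) → blocked by [5,7]×[0,4], reject
7. q=(9,18) nearest=1 d=15 new=(6,5) → blocked by [5,7]×[0,4], reject
8. q=(4,16) nearest=1 d=13 new=(4,5) → add node 3 parent=1 cost=4
9. q=(4,18) nearest=3 d=13 new=(4,7) → add node 4 parent=3 cost=6
10. q=(16,19) nearest=4 d=12 new=(6,9) → blocked by [3,7]×[9,11], reject
11. q=(7,19) nearest=4 d=12 new=(6,9) → blocked by [3,7]×[9,11], reject
12. q=(12,12) nearest=3 d=8 new=(6,7) → add node 5 parent=3 cost=6
13. q=(10,4) nearest=5 d=4 new=(8,5) → blocked by [7,11]×[2,5], reject
14. q=(9,1) nearest=1 d=5 new=(6,1) → blocked by [5,7]×[0,4], reject
15. q=(15,12) nearest=5 d=9 new=(8,9) → add node 6 parent=5 cost=8
16. q=(12,12) nearest=6 d=4 new=(10,11) → add node 7 parent=6 cost=10
17. q=(1,2) nearest=0 d=1 new=(1,2) → add node 8 parent=0 cost=1
18. q=(0,6) nearest=1 d=4 new=(2,5) → add node 9 parent=1 cost=4
19. q=(2,7) nearest=3 d=2 new=(2,7) → add node 10 parent=3 cost=6
20. q=(9,13) nearest=7 d=2 new=(9,13) → add node 11 parent=7 cost=12
21. q=(13,8) nearest=7 d=3 new=(12,9) → blocked by [11,13]×[8,12], reject
22. q=(4,12) nearest=6 d=4 new=(6,11) → blocked by [3,7]×[9,11], reject
23. q=(13,8) nearest=7 d=3 new=(12,9) → blocked by [11,13]×[8,12], reject
24. q=(8,15) nearest=11 d=2 new=(8,15) → add node 12 parent=11 cost=14
25. q=(0,9) nearest=10 d=2 new=(0,9) → add node 13 parent=10 cost=8
26. q=(4,10) nearest=4 d=3 new=(4,9) → blocked by [3,7]×[9,11], reject

Parent of node 7: 6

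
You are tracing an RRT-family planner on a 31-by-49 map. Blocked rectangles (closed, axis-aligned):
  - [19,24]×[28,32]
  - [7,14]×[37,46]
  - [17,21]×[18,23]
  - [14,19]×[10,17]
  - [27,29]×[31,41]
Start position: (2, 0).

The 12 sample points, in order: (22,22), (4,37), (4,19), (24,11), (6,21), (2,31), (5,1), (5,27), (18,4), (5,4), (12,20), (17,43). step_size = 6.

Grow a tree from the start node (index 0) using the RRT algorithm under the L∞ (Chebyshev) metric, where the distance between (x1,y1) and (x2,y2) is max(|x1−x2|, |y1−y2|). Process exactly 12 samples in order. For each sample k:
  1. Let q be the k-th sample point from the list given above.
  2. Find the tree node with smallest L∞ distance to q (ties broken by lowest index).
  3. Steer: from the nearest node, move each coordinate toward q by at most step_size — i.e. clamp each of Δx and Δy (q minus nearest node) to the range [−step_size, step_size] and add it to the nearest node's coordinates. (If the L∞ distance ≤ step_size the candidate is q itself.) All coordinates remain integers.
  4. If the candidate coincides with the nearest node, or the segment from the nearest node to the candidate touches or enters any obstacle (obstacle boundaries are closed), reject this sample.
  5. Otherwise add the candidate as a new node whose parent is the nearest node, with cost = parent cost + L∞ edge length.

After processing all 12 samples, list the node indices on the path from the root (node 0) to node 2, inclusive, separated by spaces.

Path: 0 1 2

1. q=(22,22) nearest=0 d=22 new=(8,6) → add node 1 parent=0 cost=6
2. q=(4,37) nearest=1 d=31 new=(4,12) → add node 2 parent=1 cost=12
3. q=(4,19) nearest=2 d=7 new=(4,18) → add node 3 parent=2 cost=18
4. q=(24,11) nearest=1 d=16 new=(14,11) → blocked by [14,19]×[10,17], reject
5. q=(6,21) nearest=3 d=3 new=(6,21) → add node 4 parent=3 cost=21
6. q=(2,31) nearest=4 d=10 new=(2,27) → add node 5 parent=4 cost=27
7. q=(5,1) nearest=0 d=3 new=(5,1) → add node 6 parent=0 cost=3
8. q=(5,27) nearest=5 d=3 new=(5,27) → add node 7 parent=5 cost=30
9. q=(18,4) nearest=1 d=10 new=(14,4) → add node 8 parent=1 cost=12
10. q=(5,4) nearest=1 d=3 new=(5,4) → add node 9 parent=1 cost=9
11. q=(12,20) nearest=4 d=6 new=(12,20) → add node 10 parent=4 cost=27
12. q=(17,43) nearest=5 d=16 new=(8,33) → add node 11 parent=5 cost=33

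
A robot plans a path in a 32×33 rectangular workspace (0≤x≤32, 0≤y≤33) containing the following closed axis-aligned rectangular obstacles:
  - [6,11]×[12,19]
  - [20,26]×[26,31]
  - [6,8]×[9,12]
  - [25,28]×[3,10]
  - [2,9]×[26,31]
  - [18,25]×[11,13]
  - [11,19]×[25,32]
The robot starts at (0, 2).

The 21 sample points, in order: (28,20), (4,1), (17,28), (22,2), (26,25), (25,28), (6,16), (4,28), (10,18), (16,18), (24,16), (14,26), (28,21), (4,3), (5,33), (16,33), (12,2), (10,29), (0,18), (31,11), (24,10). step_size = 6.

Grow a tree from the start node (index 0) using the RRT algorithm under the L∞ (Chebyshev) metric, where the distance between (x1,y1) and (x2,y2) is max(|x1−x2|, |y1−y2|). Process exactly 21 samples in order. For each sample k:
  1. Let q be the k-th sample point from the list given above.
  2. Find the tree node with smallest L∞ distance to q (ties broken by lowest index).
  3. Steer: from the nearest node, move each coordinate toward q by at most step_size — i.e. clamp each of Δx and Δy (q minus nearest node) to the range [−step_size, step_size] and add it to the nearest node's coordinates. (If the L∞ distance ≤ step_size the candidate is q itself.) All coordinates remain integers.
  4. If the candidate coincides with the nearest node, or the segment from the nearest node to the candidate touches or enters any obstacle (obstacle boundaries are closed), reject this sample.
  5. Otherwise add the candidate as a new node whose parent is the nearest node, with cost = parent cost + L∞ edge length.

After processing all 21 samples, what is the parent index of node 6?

1. q=(28,20) nearest=0 d=28 new=(6,8) → add node 1 parent=0 cost=6
2. q=(4,1) nearest=0 d=4 new=(4,1) → add node 2 parent=0 cost=4
3. q=(17,28) nearest=1 d=20 new=(12,14) → blocked by [6,11]×[12,19], reject
4. q=(22,2) nearest=1 d=16 new=(12,2) → add node 3 parent=1 cost=12
5. q=(26,25) nearest=1 d=20 new=(12,14) → blocked by [6,11]×[12,19], reject
6. q=(25,28) nearest=1 d=20 new=(12,14) → blocked by [6,11]×[12,19], reject
7. q=(6,16) nearest=1 d=8 new=(6,14) → blocked by [6,11]×[12,19], reject
8. q=(4,28) nearest=1 d=20 new=(4,14) → add node 4 parent=1 cost=12
9. q=(10,18) nearest=4 d=6 new=(10,18) → blocked by [6,11]×[12,19], reject
10. q=(16,18) nearest=1 d=10 new=(12,14) → blocked by [6,11]×[12,19], reject
11. q=(24,16) nearest=3 d=14 new=(18,8) → add node 5 parent=3 cost=18
12. q=(14,26) nearest=4 d=12 new=(10,20) → blocked by [6,11]×[12,19], reject
13. q=(28,21) nearest=5 d=13 new=(24,14) → blocked by [18,25]×[11,13], reject
14. q=(4,3) nearest=2 d=2 new=(4,3) → add node 6 parent=2 cost=6
15. q=(5,33) nearest=4 d=19 new=(5,20) → add node 7 parent=4 cost=18
16. q=(16,33) nearest=7 d=13 new=(11,26) → blocked by [11,19]×[25,32], reject
17. q=(12,2) nearest=3 d=0 → coincident, reject
18. q=(10,29) nearest=7 d=9 new=(10,26) → add node 8 parent=7 cost=24
19. q=(0,18) nearest=4 d=4 new=(0,18) → add node 9 parent=4 cost=16
20. q=(31,11) nearest=5 d=13 new=(24,11) → blocked by [18,25]×[11,13], reject
21. q=(24,10) nearest=5 d=6 new=(24,10) → add node 10 parent=5 cost=24

Parent of node 6: 2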